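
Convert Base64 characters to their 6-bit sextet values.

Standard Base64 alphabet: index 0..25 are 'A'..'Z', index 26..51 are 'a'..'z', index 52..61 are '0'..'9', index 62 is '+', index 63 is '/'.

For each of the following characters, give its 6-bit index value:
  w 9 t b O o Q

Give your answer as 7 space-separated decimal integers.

Answer: 48 61 45 27 14 40 16

Derivation:
'w': a..z range, 26 + ord('w') − ord('a') = 48
'9': 0..9 range, 52 + ord('9') − ord('0') = 61
't': a..z range, 26 + ord('t') − ord('a') = 45
'b': a..z range, 26 + ord('b') − ord('a') = 27
'O': A..Z range, ord('O') − ord('A') = 14
'o': a..z range, 26 + ord('o') − ord('a') = 40
'Q': A..Z range, ord('Q') − ord('A') = 16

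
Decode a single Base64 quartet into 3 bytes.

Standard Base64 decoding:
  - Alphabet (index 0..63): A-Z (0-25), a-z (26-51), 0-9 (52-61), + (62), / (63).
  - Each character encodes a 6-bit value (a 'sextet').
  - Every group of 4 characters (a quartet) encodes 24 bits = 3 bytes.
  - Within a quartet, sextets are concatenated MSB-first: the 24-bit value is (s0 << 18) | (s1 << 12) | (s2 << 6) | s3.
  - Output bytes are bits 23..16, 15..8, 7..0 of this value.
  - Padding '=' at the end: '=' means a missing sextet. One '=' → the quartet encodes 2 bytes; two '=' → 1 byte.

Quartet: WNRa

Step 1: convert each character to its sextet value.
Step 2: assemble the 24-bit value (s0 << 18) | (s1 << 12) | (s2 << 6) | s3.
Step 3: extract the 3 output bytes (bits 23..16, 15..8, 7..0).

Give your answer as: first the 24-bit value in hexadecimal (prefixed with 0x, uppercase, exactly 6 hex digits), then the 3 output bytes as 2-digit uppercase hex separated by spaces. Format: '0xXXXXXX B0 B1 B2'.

Sextets: W=22, N=13, R=17, a=26
24-bit: (22<<18) | (13<<12) | (17<<6) | 26
      = 0x580000 | 0x00D000 | 0x000440 | 0x00001A
      = 0x58D45A
Bytes: (v>>16)&0xFF=58, (v>>8)&0xFF=D4, v&0xFF=5A

Answer: 0x58D45A 58 D4 5A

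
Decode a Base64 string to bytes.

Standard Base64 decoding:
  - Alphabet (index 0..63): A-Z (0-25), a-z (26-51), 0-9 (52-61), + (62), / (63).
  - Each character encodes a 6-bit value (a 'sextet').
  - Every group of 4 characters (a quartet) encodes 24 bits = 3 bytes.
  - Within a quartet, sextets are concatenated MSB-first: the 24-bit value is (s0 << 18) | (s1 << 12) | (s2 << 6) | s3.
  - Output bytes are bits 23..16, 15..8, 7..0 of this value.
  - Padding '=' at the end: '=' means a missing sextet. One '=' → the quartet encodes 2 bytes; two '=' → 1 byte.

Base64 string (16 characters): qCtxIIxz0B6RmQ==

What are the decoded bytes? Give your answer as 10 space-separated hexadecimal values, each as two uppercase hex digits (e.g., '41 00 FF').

Answer: A8 2B 71 20 8C 73 D0 1E 91 99

Derivation:
After char 0 ('q'=42): chars_in_quartet=1 acc=0x2A bytes_emitted=0
After char 1 ('C'=2): chars_in_quartet=2 acc=0xA82 bytes_emitted=0
After char 2 ('t'=45): chars_in_quartet=3 acc=0x2A0AD bytes_emitted=0
After char 3 ('x'=49): chars_in_quartet=4 acc=0xA82B71 -> emit A8 2B 71, reset; bytes_emitted=3
After char 4 ('I'=8): chars_in_quartet=1 acc=0x8 bytes_emitted=3
After char 5 ('I'=8): chars_in_quartet=2 acc=0x208 bytes_emitted=3
After char 6 ('x'=49): chars_in_quartet=3 acc=0x8231 bytes_emitted=3
After char 7 ('z'=51): chars_in_quartet=4 acc=0x208C73 -> emit 20 8C 73, reset; bytes_emitted=6
After char 8 ('0'=52): chars_in_quartet=1 acc=0x34 bytes_emitted=6
After char 9 ('B'=1): chars_in_quartet=2 acc=0xD01 bytes_emitted=6
After char 10 ('6'=58): chars_in_quartet=3 acc=0x3407A bytes_emitted=6
After char 11 ('R'=17): chars_in_quartet=4 acc=0xD01E91 -> emit D0 1E 91, reset; bytes_emitted=9
After char 12 ('m'=38): chars_in_quartet=1 acc=0x26 bytes_emitted=9
After char 13 ('Q'=16): chars_in_quartet=2 acc=0x990 bytes_emitted=9
Padding '==': partial quartet acc=0x990 -> emit 99; bytes_emitted=10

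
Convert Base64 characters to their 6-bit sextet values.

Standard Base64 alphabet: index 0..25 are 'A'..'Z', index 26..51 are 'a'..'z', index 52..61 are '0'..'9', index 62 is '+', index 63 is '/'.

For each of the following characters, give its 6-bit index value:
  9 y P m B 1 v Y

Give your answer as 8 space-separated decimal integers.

'9': 0..9 range, 52 + ord('9') − ord('0') = 61
'y': a..z range, 26 + ord('y') − ord('a') = 50
'P': A..Z range, ord('P') − ord('A') = 15
'm': a..z range, 26 + ord('m') − ord('a') = 38
'B': A..Z range, ord('B') − ord('A') = 1
'1': 0..9 range, 52 + ord('1') − ord('0') = 53
'v': a..z range, 26 + ord('v') − ord('a') = 47
'Y': A..Z range, ord('Y') − ord('A') = 24

Answer: 61 50 15 38 1 53 47 24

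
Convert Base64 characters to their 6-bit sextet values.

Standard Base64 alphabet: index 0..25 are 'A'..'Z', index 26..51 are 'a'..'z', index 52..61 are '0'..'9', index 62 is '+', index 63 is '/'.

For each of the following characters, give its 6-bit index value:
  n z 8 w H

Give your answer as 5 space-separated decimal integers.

'n': a..z range, 26 + ord('n') − ord('a') = 39
'z': a..z range, 26 + ord('z') − ord('a') = 51
'8': 0..9 range, 52 + ord('8') − ord('0') = 60
'w': a..z range, 26 + ord('w') − ord('a') = 48
'H': A..Z range, ord('H') − ord('A') = 7

Answer: 39 51 60 48 7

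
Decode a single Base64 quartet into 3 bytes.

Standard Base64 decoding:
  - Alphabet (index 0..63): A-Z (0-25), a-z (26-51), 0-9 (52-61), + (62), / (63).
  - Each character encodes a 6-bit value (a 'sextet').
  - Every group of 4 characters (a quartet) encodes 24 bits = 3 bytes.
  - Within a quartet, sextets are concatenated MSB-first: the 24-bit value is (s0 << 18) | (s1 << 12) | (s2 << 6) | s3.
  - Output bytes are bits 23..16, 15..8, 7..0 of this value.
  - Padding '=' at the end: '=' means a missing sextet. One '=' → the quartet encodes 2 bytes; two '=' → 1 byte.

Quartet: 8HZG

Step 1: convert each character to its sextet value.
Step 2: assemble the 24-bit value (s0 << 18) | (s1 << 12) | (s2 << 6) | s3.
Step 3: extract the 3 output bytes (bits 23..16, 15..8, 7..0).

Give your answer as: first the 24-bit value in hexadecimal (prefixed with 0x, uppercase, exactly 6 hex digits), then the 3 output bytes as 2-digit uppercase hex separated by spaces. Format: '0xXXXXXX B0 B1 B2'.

Answer: 0xF07646 F0 76 46

Derivation:
Sextets: 8=60, H=7, Z=25, G=6
24-bit: (60<<18) | (7<<12) | (25<<6) | 6
      = 0xF00000 | 0x007000 | 0x000640 | 0x000006
      = 0xF07646
Bytes: (v>>16)&0xFF=F0, (v>>8)&0xFF=76, v&0xFF=46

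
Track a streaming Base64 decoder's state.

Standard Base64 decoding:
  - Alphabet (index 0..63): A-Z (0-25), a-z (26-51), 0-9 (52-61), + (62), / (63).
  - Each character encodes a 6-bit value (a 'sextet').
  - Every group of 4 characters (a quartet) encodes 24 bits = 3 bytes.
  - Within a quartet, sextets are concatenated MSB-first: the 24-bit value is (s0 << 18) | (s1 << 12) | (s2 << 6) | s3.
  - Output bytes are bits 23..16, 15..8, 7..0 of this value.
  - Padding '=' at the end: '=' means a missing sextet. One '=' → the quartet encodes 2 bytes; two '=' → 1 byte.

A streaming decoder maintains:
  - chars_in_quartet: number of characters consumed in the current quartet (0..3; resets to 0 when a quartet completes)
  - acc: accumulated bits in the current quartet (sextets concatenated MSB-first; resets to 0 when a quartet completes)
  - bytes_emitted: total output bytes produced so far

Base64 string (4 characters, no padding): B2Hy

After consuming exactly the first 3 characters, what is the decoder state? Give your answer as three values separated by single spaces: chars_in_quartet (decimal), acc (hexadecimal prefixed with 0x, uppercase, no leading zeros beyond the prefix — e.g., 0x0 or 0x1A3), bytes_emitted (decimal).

After char 0 ('B'=1): chars_in_quartet=1 acc=0x1 bytes_emitted=0
After char 1 ('2'=54): chars_in_quartet=2 acc=0x76 bytes_emitted=0
After char 2 ('H'=7): chars_in_quartet=3 acc=0x1D87 bytes_emitted=0

Answer: 3 0x1D87 0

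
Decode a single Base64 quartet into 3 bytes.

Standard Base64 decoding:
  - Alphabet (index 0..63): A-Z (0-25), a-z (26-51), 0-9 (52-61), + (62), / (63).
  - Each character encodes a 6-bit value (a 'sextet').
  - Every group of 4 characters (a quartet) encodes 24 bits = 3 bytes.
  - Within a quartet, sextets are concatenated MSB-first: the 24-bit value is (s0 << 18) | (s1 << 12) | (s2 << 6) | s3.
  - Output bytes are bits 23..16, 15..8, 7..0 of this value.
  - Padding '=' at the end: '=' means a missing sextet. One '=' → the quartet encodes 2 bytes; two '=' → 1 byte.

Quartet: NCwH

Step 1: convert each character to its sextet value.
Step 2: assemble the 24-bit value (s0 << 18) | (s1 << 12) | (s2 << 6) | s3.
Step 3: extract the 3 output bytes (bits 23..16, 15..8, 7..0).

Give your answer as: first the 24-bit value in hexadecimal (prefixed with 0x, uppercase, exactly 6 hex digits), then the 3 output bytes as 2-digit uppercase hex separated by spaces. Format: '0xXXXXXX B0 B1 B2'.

Sextets: N=13, C=2, w=48, H=7
24-bit: (13<<18) | (2<<12) | (48<<6) | 7
      = 0x340000 | 0x002000 | 0x000C00 | 0x000007
      = 0x342C07
Bytes: (v>>16)&0xFF=34, (v>>8)&0xFF=2C, v&0xFF=07

Answer: 0x342C07 34 2C 07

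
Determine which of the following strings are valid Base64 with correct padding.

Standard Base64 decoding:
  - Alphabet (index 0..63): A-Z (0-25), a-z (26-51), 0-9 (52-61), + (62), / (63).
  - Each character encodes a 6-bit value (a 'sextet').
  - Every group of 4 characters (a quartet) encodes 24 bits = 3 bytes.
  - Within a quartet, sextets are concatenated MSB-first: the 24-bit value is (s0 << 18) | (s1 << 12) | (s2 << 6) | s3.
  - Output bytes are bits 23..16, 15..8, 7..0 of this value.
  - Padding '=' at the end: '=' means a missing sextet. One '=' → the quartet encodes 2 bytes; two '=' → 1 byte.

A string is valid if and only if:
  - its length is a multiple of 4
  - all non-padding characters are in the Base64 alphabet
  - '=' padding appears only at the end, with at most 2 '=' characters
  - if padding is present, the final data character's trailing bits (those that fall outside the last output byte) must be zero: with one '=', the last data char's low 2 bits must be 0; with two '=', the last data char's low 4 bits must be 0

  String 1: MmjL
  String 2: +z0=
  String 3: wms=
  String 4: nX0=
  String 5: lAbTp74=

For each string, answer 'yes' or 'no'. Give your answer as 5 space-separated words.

String 1: 'MmjL' → valid
String 2: '+z0=' → valid
String 3: 'wms=' → valid
String 4: 'nX0=' → valid
String 5: 'lAbTp74=' → valid

Answer: yes yes yes yes yes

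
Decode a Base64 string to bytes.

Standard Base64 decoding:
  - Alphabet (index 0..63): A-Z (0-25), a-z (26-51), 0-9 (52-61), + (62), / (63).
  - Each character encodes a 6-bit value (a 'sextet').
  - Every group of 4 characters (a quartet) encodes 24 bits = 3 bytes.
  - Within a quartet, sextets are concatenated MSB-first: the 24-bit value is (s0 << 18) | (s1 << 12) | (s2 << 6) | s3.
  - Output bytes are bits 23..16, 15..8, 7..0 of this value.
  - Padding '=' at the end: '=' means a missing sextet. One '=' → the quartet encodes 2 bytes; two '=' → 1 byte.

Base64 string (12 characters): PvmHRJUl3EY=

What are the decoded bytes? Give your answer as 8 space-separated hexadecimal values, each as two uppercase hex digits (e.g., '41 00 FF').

Answer: 3E F9 87 44 95 25 DC 46

Derivation:
After char 0 ('P'=15): chars_in_quartet=1 acc=0xF bytes_emitted=0
After char 1 ('v'=47): chars_in_quartet=2 acc=0x3EF bytes_emitted=0
After char 2 ('m'=38): chars_in_quartet=3 acc=0xFBE6 bytes_emitted=0
After char 3 ('H'=7): chars_in_quartet=4 acc=0x3EF987 -> emit 3E F9 87, reset; bytes_emitted=3
After char 4 ('R'=17): chars_in_quartet=1 acc=0x11 bytes_emitted=3
After char 5 ('J'=9): chars_in_quartet=2 acc=0x449 bytes_emitted=3
After char 6 ('U'=20): chars_in_quartet=3 acc=0x11254 bytes_emitted=3
After char 7 ('l'=37): chars_in_quartet=4 acc=0x449525 -> emit 44 95 25, reset; bytes_emitted=6
After char 8 ('3'=55): chars_in_quartet=1 acc=0x37 bytes_emitted=6
After char 9 ('E'=4): chars_in_quartet=2 acc=0xDC4 bytes_emitted=6
After char 10 ('Y'=24): chars_in_quartet=3 acc=0x37118 bytes_emitted=6
Padding '=': partial quartet acc=0x37118 -> emit DC 46; bytes_emitted=8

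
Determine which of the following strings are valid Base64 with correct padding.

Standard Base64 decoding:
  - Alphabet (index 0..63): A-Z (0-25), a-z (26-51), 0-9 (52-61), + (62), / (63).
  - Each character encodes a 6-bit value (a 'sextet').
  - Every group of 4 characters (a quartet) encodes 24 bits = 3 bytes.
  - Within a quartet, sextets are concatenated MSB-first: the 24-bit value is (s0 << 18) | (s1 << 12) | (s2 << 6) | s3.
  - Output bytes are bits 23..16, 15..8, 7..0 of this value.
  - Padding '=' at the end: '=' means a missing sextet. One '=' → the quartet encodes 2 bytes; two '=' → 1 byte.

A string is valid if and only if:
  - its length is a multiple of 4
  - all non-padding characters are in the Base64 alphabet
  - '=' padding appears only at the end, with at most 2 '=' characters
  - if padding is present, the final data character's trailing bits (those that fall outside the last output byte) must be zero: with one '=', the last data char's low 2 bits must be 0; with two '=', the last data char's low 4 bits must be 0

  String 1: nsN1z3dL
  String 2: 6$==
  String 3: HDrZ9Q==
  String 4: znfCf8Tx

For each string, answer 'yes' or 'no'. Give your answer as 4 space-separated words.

String 1: 'nsN1z3dL' → valid
String 2: '6$==' → invalid (bad char(s): ['$'])
String 3: 'HDrZ9Q==' → valid
String 4: 'znfCf8Tx' → valid

Answer: yes no yes yes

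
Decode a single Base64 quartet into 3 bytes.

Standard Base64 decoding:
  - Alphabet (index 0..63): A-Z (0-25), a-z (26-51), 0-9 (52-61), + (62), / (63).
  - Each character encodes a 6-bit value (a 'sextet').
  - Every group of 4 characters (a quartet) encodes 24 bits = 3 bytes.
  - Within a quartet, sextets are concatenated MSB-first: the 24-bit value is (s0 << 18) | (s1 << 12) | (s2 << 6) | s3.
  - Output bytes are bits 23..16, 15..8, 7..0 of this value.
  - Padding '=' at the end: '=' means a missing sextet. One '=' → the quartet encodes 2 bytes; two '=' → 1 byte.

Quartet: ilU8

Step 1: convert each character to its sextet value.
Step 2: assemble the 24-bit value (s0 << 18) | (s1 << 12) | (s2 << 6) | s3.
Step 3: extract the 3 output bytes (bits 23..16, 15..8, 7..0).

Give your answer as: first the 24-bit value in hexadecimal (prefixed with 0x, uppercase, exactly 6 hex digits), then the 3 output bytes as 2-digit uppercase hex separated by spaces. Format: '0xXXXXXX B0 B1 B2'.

Sextets: i=34, l=37, U=20, 8=60
24-bit: (34<<18) | (37<<12) | (20<<6) | 60
      = 0x880000 | 0x025000 | 0x000500 | 0x00003C
      = 0x8A553C
Bytes: (v>>16)&0xFF=8A, (v>>8)&0xFF=55, v&0xFF=3C

Answer: 0x8A553C 8A 55 3C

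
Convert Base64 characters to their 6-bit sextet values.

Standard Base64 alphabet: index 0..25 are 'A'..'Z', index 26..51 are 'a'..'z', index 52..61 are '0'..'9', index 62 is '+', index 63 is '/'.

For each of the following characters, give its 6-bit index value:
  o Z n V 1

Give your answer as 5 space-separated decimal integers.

'o': a..z range, 26 + ord('o') − ord('a') = 40
'Z': A..Z range, ord('Z') − ord('A') = 25
'n': a..z range, 26 + ord('n') − ord('a') = 39
'V': A..Z range, ord('V') − ord('A') = 21
'1': 0..9 range, 52 + ord('1') − ord('0') = 53

Answer: 40 25 39 21 53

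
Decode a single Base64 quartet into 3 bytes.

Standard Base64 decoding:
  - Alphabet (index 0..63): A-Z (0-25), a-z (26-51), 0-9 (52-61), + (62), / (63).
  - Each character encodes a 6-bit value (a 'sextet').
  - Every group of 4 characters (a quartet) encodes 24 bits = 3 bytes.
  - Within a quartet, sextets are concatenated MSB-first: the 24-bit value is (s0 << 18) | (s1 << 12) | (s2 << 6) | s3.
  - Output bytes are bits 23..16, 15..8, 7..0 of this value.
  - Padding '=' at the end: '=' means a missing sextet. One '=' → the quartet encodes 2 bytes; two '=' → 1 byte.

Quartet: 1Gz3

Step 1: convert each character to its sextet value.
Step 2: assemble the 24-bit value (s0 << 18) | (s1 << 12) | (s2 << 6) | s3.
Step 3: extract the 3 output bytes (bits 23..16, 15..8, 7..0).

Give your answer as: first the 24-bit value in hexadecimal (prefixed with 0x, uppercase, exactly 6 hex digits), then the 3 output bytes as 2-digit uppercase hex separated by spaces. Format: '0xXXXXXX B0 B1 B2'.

Sextets: 1=53, G=6, z=51, 3=55
24-bit: (53<<18) | (6<<12) | (51<<6) | 55
      = 0xD40000 | 0x006000 | 0x000CC0 | 0x000037
      = 0xD46CF7
Bytes: (v>>16)&0xFF=D4, (v>>8)&0xFF=6C, v&0xFF=F7

Answer: 0xD46CF7 D4 6C F7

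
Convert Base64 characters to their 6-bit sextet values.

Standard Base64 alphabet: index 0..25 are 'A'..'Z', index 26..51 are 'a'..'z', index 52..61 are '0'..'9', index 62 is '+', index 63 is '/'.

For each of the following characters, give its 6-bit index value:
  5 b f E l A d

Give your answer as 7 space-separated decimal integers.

Answer: 57 27 31 4 37 0 29

Derivation:
'5': 0..9 range, 52 + ord('5') − ord('0') = 57
'b': a..z range, 26 + ord('b') − ord('a') = 27
'f': a..z range, 26 + ord('f') − ord('a') = 31
'E': A..Z range, ord('E') − ord('A') = 4
'l': a..z range, 26 + ord('l') − ord('a') = 37
'A': A..Z range, ord('A') − ord('A') = 0
'd': a..z range, 26 + ord('d') − ord('a') = 29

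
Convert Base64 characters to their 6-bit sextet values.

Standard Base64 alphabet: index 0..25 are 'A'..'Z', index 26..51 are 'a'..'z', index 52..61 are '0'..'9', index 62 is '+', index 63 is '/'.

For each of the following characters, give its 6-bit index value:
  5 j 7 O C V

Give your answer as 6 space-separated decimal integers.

Answer: 57 35 59 14 2 21

Derivation:
'5': 0..9 range, 52 + ord('5') − ord('0') = 57
'j': a..z range, 26 + ord('j') − ord('a') = 35
'7': 0..9 range, 52 + ord('7') − ord('0') = 59
'O': A..Z range, ord('O') − ord('A') = 14
'C': A..Z range, ord('C') − ord('A') = 2
'V': A..Z range, ord('V') − ord('A') = 21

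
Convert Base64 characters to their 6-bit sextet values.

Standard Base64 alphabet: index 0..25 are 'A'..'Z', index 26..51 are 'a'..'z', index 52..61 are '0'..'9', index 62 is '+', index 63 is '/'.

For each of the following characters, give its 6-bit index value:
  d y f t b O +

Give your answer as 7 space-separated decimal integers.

'd': a..z range, 26 + ord('d') − ord('a') = 29
'y': a..z range, 26 + ord('y') − ord('a') = 50
'f': a..z range, 26 + ord('f') − ord('a') = 31
't': a..z range, 26 + ord('t') − ord('a') = 45
'b': a..z range, 26 + ord('b') − ord('a') = 27
'O': A..Z range, ord('O') − ord('A') = 14
'+': index 62

Answer: 29 50 31 45 27 14 62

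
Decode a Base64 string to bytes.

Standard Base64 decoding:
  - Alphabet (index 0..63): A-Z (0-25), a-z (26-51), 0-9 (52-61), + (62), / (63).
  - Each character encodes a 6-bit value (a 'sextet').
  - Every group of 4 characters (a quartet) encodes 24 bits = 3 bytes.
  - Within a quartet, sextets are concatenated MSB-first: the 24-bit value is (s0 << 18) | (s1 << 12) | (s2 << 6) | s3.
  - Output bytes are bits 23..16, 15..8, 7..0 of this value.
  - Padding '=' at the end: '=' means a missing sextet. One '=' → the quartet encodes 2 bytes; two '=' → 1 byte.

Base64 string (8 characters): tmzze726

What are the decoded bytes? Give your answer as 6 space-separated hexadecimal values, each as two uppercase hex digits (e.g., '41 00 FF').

Answer: B6 6C F3 7B BD BA

Derivation:
After char 0 ('t'=45): chars_in_quartet=1 acc=0x2D bytes_emitted=0
After char 1 ('m'=38): chars_in_quartet=2 acc=0xB66 bytes_emitted=0
After char 2 ('z'=51): chars_in_quartet=3 acc=0x2D9B3 bytes_emitted=0
After char 3 ('z'=51): chars_in_quartet=4 acc=0xB66CF3 -> emit B6 6C F3, reset; bytes_emitted=3
After char 4 ('e'=30): chars_in_quartet=1 acc=0x1E bytes_emitted=3
After char 5 ('7'=59): chars_in_quartet=2 acc=0x7BB bytes_emitted=3
After char 6 ('2'=54): chars_in_quartet=3 acc=0x1EEF6 bytes_emitted=3
After char 7 ('6'=58): chars_in_quartet=4 acc=0x7BBDBA -> emit 7B BD BA, reset; bytes_emitted=6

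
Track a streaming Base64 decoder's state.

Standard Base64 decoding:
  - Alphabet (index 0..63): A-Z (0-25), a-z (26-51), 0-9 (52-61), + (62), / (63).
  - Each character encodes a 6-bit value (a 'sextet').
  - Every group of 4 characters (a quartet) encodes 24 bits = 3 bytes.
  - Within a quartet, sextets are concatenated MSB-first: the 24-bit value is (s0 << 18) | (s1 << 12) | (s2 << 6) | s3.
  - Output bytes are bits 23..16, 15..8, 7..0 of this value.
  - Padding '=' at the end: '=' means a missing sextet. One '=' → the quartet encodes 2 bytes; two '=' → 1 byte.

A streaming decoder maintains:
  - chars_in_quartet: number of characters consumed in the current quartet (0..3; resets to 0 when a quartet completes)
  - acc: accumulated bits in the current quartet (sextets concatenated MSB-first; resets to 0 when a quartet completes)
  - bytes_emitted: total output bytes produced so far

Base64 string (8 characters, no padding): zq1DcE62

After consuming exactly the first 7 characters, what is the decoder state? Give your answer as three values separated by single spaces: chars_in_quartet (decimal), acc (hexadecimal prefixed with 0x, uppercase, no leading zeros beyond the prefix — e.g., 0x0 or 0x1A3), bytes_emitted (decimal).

Answer: 3 0x1C13A 3

Derivation:
After char 0 ('z'=51): chars_in_quartet=1 acc=0x33 bytes_emitted=0
After char 1 ('q'=42): chars_in_quartet=2 acc=0xCEA bytes_emitted=0
After char 2 ('1'=53): chars_in_quartet=3 acc=0x33AB5 bytes_emitted=0
After char 3 ('D'=3): chars_in_quartet=4 acc=0xCEAD43 -> emit CE AD 43, reset; bytes_emitted=3
After char 4 ('c'=28): chars_in_quartet=1 acc=0x1C bytes_emitted=3
After char 5 ('E'=4): chars_in_quartet=2 acc=0x704 bytes_emitted=3
After char 6 ('6'=58): chars_in_quartet=3 acc=0x1C13A bytes_emitted=3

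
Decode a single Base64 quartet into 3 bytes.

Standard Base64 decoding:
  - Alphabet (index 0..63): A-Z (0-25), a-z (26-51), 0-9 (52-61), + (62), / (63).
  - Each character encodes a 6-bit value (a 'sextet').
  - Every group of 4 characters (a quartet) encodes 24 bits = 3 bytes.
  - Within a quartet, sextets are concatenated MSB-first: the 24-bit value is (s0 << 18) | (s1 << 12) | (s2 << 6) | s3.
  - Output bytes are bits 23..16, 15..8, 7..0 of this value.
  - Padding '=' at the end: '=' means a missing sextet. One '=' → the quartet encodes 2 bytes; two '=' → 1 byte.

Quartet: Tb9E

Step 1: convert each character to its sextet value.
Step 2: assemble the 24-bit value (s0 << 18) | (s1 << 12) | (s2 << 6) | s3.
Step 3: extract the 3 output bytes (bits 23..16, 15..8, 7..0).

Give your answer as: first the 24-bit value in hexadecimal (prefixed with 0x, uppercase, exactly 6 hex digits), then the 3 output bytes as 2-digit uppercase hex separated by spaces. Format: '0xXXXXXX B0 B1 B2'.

Answer: 0x4DBF44 4D BF 44

Derivation:
Sextets: T=19, b=27, 9=61, E=4
24-bit: (19<<18) | (27<<12) | (61<<6) | 4
      = 0x4C0000 | 0x01B000 | 0x000F40 | 0x000004
      = 0x4DBF44
Bytes: (v>>16)&0xFF=4D, (v>>8)&0xFF=BF, v&0xFF=44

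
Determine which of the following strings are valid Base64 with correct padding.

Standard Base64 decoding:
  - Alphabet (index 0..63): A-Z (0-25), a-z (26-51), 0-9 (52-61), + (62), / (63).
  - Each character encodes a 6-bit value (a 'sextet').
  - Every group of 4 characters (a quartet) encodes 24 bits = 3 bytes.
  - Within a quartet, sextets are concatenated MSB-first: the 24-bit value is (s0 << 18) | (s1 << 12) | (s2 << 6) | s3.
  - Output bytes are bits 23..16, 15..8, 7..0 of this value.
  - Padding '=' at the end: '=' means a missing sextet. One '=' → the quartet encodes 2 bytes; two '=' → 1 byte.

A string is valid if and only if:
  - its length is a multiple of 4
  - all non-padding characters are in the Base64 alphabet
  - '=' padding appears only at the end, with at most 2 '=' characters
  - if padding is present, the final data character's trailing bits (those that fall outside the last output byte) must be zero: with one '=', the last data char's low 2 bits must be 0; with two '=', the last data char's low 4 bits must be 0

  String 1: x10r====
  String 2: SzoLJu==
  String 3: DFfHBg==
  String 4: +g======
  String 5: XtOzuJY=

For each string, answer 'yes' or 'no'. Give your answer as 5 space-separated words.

String 1: 'x10r====' → invalid (4 pad chars (max 2))
String 2: 'SzoLJu==' → invalid (bad trailing bits)
String 3: 'DFfHBg==' → valid
String 4: '+g======' → invalid (6 pad chars (max 2))
String 5: 'XtOzuJY=' → valid

Answer: no no yes no yes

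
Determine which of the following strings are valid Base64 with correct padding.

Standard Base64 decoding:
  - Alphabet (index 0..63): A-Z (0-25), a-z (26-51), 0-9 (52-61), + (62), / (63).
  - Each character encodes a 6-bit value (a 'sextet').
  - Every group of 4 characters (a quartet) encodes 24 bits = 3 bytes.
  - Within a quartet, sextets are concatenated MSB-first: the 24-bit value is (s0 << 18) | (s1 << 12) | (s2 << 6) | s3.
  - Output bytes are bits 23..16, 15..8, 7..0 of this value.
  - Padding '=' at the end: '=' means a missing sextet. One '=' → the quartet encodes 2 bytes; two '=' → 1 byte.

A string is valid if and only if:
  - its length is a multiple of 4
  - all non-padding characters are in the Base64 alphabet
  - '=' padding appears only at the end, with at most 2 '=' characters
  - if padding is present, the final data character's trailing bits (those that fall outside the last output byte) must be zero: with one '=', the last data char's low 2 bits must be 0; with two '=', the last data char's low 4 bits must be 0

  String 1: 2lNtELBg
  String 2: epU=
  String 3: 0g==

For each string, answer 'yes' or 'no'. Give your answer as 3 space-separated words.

Answer: yes yes yes

Derivation:
String 1: '2lNtELBg' → valid
String 2: 'epU=' → valid
String 3: '0g==' → valid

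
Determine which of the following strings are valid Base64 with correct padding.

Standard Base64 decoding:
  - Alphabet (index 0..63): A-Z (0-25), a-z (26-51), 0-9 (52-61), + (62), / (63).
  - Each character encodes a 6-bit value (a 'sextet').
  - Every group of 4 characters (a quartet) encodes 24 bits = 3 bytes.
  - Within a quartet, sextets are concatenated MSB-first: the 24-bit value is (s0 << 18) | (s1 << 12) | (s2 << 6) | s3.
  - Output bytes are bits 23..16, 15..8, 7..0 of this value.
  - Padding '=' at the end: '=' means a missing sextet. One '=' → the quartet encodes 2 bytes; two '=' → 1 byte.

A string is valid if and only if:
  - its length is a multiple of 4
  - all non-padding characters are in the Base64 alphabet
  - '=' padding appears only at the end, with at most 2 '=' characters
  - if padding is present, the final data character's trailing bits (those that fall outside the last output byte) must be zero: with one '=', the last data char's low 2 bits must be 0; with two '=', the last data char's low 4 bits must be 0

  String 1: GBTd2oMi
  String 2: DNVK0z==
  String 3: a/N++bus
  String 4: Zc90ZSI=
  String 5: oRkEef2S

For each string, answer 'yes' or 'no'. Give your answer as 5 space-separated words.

Answer: yes no yes yes yes

Derivation:
String 1: 'GBTd2oMi' → valid
String 2: 'DNVK0z==' → invalid (bad trailing bits)
String 3: 'a/N++bus' → valid
String 4: 'Zc90ZSI=' → valid
String 5: 'oRkEef2S' → valid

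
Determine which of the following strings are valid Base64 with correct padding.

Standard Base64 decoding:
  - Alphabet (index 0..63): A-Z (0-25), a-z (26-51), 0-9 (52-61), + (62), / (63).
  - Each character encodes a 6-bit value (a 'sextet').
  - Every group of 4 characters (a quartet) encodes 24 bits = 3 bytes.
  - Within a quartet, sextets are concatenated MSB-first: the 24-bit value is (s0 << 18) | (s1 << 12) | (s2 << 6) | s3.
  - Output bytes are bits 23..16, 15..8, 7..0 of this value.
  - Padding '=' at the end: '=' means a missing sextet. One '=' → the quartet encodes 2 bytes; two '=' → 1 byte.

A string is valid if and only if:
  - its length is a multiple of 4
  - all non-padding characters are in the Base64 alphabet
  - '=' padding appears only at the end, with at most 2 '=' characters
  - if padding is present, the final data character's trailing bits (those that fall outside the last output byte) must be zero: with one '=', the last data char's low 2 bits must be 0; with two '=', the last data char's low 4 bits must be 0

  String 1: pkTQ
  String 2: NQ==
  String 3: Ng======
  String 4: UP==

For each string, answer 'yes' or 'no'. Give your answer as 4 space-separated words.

String 1: 'pkTQ' → valid
String 2: 'NQ==' → valid
String 3: 'Ng======' → invalid (6 pad chars (max 2))
String 4: 'UP==' → invalid (bad trailing bits)

Answer: yes yes no no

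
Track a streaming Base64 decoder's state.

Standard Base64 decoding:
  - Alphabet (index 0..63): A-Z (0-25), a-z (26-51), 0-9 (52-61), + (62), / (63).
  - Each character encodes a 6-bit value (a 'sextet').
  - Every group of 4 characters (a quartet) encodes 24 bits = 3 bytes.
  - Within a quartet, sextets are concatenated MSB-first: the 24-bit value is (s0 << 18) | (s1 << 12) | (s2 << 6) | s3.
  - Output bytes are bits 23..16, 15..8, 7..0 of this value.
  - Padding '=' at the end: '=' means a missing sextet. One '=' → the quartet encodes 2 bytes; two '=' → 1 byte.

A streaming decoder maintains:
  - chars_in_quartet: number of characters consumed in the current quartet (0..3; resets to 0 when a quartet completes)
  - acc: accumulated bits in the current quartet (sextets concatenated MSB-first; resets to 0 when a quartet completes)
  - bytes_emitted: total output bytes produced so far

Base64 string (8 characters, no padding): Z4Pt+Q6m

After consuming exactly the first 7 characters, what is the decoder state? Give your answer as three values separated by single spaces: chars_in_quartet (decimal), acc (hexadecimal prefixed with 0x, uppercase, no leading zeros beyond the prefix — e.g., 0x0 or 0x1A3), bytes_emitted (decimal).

Answer: 3 0x3E43A 3

Derivation:
After char 0 ('Z'=25): chars_in_quartet=1 acc=0x19 bytes_emitted=0
After char 1 ('4'=56): chars_in_quartet=2 acc=0x678 bytes_emitted=0
After char 2 ('P'=15): chars_in_quartet=3 acc=0x19E0F bytes_emitted=0
After char 3 ('t'=45): chars_in_quartet=4 acc=0x6783ED -> emit 67 83 ED, reset; bytes_emitted=3
After char 4 ('+'=62): chars_in_quartet=1 acc=0x3E bytes_emitted=3
After char 5 ('Q'=16): chars_in_quartet=2 acc=0xF90 bytes_emitted=3
After char 6 ('6'=58): chars_in_quartet=3 acc=0x3E43A bytes_emitted=3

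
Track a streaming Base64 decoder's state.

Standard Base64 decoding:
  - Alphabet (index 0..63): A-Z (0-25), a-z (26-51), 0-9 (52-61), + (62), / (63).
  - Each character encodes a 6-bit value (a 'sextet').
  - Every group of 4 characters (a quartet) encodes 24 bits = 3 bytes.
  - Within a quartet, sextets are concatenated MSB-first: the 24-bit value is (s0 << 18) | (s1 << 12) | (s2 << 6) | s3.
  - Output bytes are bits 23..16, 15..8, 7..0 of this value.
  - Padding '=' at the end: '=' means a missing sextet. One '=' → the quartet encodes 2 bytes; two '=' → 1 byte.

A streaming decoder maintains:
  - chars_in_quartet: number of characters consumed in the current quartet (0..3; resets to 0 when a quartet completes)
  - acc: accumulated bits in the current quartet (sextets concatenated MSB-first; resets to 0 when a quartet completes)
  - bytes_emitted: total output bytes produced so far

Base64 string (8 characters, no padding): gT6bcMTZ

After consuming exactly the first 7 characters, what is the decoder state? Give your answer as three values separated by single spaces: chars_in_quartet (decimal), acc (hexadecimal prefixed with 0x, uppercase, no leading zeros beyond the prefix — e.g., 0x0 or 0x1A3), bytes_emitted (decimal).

Answer: 3 0x1C313 3

Derivation:
After char 0 ('g'=32): chars_in_quartet=1 acc=0x20 bytes_emitted=0
After char 1 ('T'=19): chars_in_quartet=2 acc=0x813 bytes_emitted=0
After char 2 ('6'=58): chars_in_quartet=3 acc=0x204FA bytes_emitted=0
After char 3 ('b'=27): chars_in_quartet=4 acc=0x813E9B -> emit 81 3E 9B, reset; bytes_emitted=3
After char 4 ('c'=28): chars_in_quartet=1 acc=0x1C bytes_emitted=3
After char 5 ('M'=12): chars_in_quartet=2 acc=0x70C bytes_emitted=3
After char 6 ('T'=19): chars_in_quartet=3 acc=0x1C313 bytes_emitted=3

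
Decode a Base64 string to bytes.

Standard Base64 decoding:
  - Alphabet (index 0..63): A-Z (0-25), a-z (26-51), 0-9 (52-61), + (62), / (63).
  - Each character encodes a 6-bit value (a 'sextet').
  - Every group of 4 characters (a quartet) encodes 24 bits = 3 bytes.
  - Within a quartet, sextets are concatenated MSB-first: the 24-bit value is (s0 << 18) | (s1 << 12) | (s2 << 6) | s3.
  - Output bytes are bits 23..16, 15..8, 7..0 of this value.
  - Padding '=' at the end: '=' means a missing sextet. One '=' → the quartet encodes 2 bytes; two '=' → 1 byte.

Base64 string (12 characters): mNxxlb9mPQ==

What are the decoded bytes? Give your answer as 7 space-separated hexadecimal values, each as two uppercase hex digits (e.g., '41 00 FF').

Answer: 98 DC 71 95 BF 66 3D

Derivation:
After char 0 ('m'=38): chars_in_quartet=1 acc=0x26 bytes_emitted=0
After char 1 ('N'=13): chars_in_quartet=2 acc=0x98D bytes_emitted=0
After char 2 ('x'=49): chars_in_quartet=3 acc=0x26371 bytes_emitted=0
After char 3 ('x'=49): chars_in_quartet=4 acc=0x98DC71 -> emit 98 DC 71, reset; bytes_emitted=3
After char 4 ('l'=37): chars_in_quartet=1 acc=0x25 bytes_emitted=3
After char 5 ('b'=27): chars_in_quartet=2 acc=0x95B bytes_emitted=3
After char 6 ('9'=61): chars_in_quartet=3 acc=0x256FD bytes_emitted=3
After char 7 ('m'=38): chars_in_quartet=4 acc=0x95BF66 -> emit 95 BF 66, reset; bytes_emitted=6
After char 8 ('P'=15): chars_in_quartet=1 acc=0xF bytes_emitted=6
After char 9 ('Q'=16): chars_in_quartet=2 acc=0x3D0 bytes_emitted=6
Padding '==': partial quartet acc=0x3D0 -> emit 3D; bytes_emitted=7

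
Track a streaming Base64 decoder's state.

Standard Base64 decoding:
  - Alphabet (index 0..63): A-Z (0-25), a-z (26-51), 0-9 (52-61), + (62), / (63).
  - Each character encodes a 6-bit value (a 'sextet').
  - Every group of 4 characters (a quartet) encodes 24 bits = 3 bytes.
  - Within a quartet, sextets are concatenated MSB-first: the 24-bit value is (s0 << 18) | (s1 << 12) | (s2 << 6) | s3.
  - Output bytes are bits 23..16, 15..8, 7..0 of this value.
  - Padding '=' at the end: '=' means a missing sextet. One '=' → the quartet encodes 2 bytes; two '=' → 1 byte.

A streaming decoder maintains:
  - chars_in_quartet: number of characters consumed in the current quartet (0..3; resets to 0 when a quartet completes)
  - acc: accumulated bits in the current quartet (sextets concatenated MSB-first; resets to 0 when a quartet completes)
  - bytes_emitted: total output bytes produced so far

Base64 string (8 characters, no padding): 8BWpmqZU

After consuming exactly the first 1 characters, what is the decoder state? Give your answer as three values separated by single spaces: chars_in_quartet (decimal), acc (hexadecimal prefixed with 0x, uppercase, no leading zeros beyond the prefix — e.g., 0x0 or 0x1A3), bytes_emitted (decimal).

After char 0 ('8'=60): chars_in_quartet=1 acc=0x3C bytes_emitted=0

Answer: 1 0x3C 0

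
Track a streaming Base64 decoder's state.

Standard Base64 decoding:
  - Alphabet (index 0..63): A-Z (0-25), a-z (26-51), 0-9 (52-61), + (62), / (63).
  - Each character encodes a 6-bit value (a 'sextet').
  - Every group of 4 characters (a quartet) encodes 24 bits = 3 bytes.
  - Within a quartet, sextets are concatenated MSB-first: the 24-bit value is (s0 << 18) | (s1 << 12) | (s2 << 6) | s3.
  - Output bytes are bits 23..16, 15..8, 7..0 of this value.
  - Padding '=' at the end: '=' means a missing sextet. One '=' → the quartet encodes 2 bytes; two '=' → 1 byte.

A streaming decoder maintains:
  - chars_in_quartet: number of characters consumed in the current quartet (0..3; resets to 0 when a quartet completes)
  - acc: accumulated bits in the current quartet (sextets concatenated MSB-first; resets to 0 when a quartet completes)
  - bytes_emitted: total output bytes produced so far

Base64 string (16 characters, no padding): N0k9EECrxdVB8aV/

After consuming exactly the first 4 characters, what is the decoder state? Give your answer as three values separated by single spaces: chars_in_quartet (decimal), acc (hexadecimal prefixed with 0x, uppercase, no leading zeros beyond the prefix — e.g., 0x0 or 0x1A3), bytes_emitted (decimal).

Answer: 0 0x0 3

Derivation:
After char 0 ('N'=13): chars_in_quartet=1 acc=0xD bytes_emitted=0
After char 1 ('0'=52): chars_in_quartet=2 acc=0x374 bytes_emitted=0
After char 2 ('k'=36): chars_in_quartet=3 acc=0xDD24 bytes_emitted=0
After char 3 ('9'=61): chars_in_quartet=4 acc=0x37493D -> emit 37 49 3D, reset; bytes_emitted=3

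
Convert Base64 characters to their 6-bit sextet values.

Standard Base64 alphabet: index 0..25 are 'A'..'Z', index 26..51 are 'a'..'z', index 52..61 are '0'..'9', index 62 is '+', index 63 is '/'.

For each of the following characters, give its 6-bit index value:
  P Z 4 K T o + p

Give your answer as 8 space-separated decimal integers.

'P': A..Z range, ord('P') − ord('A') = 15
'Z': A..Z range, ord('Z') − ord('A') = 25
'4': 0..9 range, 52 + ord('4') − ord('0') = 56
'K': A..Z range, ord('K') − ord('A') = 10
'T': A..Z range, ord('T') − ord('A') = 19
'o': a..z range, 26 + ord('o') − ord('a') = 40
'+': index 62
'p': a..z range, 26 + ord('p') − ord('a') = 41

Answer: 15 25 56 10 19 40 62 41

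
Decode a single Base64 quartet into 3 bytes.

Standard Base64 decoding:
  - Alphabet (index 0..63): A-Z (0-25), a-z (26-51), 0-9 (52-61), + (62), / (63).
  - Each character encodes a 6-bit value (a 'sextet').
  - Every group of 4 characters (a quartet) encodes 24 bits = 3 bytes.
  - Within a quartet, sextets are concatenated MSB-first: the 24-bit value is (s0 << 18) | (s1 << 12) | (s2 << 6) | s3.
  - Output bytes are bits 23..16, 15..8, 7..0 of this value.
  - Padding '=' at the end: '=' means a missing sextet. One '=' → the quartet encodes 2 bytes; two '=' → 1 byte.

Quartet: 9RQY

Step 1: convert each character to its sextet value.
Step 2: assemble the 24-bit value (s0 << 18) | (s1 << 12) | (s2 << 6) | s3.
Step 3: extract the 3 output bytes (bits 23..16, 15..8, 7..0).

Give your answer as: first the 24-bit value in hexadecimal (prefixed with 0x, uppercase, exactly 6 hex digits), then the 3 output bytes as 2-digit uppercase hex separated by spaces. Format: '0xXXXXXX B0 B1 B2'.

Answer: 0xF51418 F5 14 18

Derivation:
Sextets: 9=61, R=17, Q=16, Y=24
24-bit: (61<<18) | (17<<12) | (16<<6) | 24
      = 0xF40000 | 0x011000 | 0x000400 | 0x000018
      = 0xF51418
Bytes: (v>>16)&0xFF=F5, (v>>8)&0xFF=14, v&0xFF=18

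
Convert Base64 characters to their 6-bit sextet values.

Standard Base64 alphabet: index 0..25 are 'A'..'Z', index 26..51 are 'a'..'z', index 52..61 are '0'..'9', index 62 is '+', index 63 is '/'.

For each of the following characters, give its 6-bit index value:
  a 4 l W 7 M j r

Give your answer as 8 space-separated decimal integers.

'a': a..z range, 26 + ord('a') − ord('a') = 26
'4': 0..9 range, 52 + ord('4') − ord('0') = 56
'l': a..z range, 26 + ord('l') − ord('a') = 37
'W': A..Z range, ord('W') − ord('A') = 22
'7': 0..9 range, 52 + ord('7') − ord('0') = 59
'M': A..Z range, ord('M') − ord('A') = 12
'j': a..z range, 26 + ord('j') − ord('a') = 35
'r': a..z range, 26 + ord('r') − ord('a') = 43

Answer: 26 56 37 22 59 12 35 43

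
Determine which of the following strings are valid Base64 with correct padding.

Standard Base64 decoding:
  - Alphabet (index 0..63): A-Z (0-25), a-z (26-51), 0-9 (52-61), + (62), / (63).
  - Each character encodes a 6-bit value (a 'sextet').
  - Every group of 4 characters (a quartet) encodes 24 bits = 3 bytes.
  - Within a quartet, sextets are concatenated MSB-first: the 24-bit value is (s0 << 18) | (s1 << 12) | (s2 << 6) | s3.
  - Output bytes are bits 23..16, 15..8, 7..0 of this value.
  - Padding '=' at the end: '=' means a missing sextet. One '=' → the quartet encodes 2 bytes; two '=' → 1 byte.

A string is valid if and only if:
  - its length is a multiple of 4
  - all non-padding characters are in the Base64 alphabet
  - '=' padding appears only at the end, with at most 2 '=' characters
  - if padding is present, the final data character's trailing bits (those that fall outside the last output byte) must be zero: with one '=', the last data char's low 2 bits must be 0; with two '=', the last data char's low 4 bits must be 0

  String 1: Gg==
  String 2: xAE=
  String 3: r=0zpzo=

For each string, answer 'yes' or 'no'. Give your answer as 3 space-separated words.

String 1: 'Gg==' → valid
String 2: 'xAE=' → valid
String 3: 'r=0zpzo=' → invalid (bad char(s): ['=']; '=' in middle)

Answer: yes yes no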